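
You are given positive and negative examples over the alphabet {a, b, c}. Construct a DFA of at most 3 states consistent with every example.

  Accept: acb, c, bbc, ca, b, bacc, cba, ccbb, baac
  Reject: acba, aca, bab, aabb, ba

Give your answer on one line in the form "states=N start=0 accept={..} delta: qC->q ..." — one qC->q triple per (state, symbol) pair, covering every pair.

State merging on the prefix tree: take the shortest (then alphabetical) example prefix whose next move is undefined and point that move at state 0, else 1, else 2, ...; a target is out if some Accept/Reject pair would then sit in one state with the same input left (inseparable). If every existing state is out, open a new one.
a: 0a undefined. 0a->0: no, ca/aca meet in 0 with "ca" left. Open state 1: 0a->1.
b: 0b undefined. 0b->0: ok.
c: 0c undefined. 0c->0: no, ca/ba meet in 1. 0c->1: no, c/ba meet in 1. Open state 2: 0c->2.
aa: 1a undefined. 1a->0: no, b/aabb meet in 0. 1a->1: ok.
ac: 1c undefined. 1c->0: ok.
ca: 2a undefined. 2a->0: ok.
cb: 2b undefined. 2b->0: no, cba/acba meet in 1. 2b->1: no, cba/acba meet in 1. 2b->2: ok.
cc: 2c undefined. 2c->0: ok.
aab: 1b undefined. 1b->0: no, acb/bab meet in 0. 1b->1: ok.
All examples now run through 3 states with every (state, symbol) defined. Accept strings end in {0,2}, Reject strings end in {1}; accept={0,2}.

states=3 start=0 accept={0,2} delta: 0a->1 0b->0 0c->2 1a->1 1b->1 1c->0 2a->0 2b->2 2c->0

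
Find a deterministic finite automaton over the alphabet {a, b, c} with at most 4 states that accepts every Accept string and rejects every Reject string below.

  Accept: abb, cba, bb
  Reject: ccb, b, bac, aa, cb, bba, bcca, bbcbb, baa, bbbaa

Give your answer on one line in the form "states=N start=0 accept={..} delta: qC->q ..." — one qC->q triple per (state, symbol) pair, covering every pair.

states=3 start=0 accept={2} delta: 0a->0 0b->1 0c->0 1a->2 1b->2 1c->0 2a->0 2b->0 2c->1

State merging on the prefix tree: take the shortest (then alphabetical) example prefix whose next move is undefined and point that move at state 0, else 1, else 2, ...; a target is out if some Accept/Reject pair would then sit in one state with the same input left (inseparable). If every existing state is out, open a new one.
a: 0a undefined. 0a->0: ok.
b: 0b undefined. 0b->0: no, abb/b meet in 0. Open state 1: 0b->1.
c: 0c undefined. 0c->0: ok.
ba: 1a undefined. 1a->0: no, cba/bac meet in 0. 1a->1: no, cba/ccb meet in 1. Open state 2: 1a->2.
bb: 1b undefined. 1b->0: no, abb/aa meet in 0. 1b->1: no, abb/ccb meet in 1. 1b->2: ok.
bc: 1c undefined. 1c->0: ok.
baa: 2a undefined. 2a->0: ok.
bac: 2c undefined. 2c->0: no, abb/bbcbb meet in 2. 2c->1: ok.
bbb: 2b undefined. 2b->0: ok.
All examples now run through 3 states with every (state, symbol) defined. Accept strings end in {2}, Reject strings end in {0,1}; accept={2}.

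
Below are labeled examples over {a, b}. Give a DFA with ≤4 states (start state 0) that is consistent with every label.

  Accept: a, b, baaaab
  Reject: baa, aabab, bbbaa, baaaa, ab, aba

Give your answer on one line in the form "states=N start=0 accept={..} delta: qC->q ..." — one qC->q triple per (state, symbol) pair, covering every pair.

states=3 start=0 accept={0,1} delta: 0a->1 0b->0 1a->2 1b->2 2a->2 2b->0

State merging on the prefix tree: take the shortest (then alphabetical) example prefix whose next move is undefined and point that move at state 0, else 1, else 2, ...; a target is out if some Accept/Reject pair would then sit in one state with the same input left (inseparable). If every existing state is out, open a new one.
a: 0a undefined. 0a->0: no, b/ab meet in 0 with "b" left. Open state 1: 0a->1.
b: 0b undefined. 0b->0: ok.
aa: 1a undefined. 1a->0: no, b/baa meet in 0. 1a->1: no, a/baa meet in 1. Open state 2: 1a->2.
ab: 1b undefined. 1b->0: no, a/aba meet in 1. 1b->1: no, a/ab meet in 1. 1b->2: ok.
aab: 2b undefined. 2b->0: ok.
aba: 2a undefined. 2a->0: no, a/baaaa meet in 1. 2a->1: no, a/aba meet in 1. 2a->2: ok.
All examples now run through 3 states with every (state, symbol) defined. Accept strings end in {0,1}, Reject strings end in {2}; accept={0,1}.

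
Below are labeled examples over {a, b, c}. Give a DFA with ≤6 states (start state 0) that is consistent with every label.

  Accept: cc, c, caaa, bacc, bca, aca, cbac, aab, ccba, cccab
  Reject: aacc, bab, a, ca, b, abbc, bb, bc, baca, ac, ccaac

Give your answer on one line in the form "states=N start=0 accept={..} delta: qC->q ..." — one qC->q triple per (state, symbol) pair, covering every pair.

State merging on the prefix tree: take the shortest (then alphabetical) example prefix whose next move is undefined and point that move at state 0, else 1, else 2, ...; a target is out if some Accept/Reject pair would then sit in one state with the same input left (inseparable). If every existing state is out, open a new one.
a: 0a undefined. 0a->0: no, cc/aacc meet in 0 with "cc" left. Open state 1: 0a->1.
b: 0b undefined. 0b->0: no, c/bc meet in 0 with "c" left. 0b->1: no, bacc/aacc meet in 1 with "acc" left. Open state 2: 0b->2.
c: 0c undefined. 0c->0: ok.
aa: 1a undefined. 1a->0: no, cc/aacc meet in 0. 1a->1: no, caaa/a meet in 1. 1a->2: no, aab/bb meet in 2 with "b" left. Open state 3: 1a->3.
ab: 1b undefined. 1b->0: ok.
ac: 1c undefined. 1c->0: no, cc/ac meet in 0. 1c->1: ok.
ba: 2a undefined. 2a->0: ok.
bb: 2b undefined. 2b->0: no, cc/bb meet in 0. 2b->1: ok.
bc: 2c undefined. 2c->0: no, cc/abbc meet in 0. 2c->1: ok.
aab: 3b undefined. 3b->0: ok.
aac: 3c undefined. 3c->0: no, cc/aacc meet in 0. 3c->1: ok.
caaa: 3a undefined. 3a->0: ok.
All examples now run through 4 states with every (state, symbol) defined. Accept strings end in {0,3}, Reject strings end in {1,2}; accept={0,3}.

states=4 start=0 accept={0,3} delta: 0a->1 0b->2 0c->0 1a->3 1b->0 1c->1 2a->0 2b->1 2c->1 3a->0 3b->0 3c->1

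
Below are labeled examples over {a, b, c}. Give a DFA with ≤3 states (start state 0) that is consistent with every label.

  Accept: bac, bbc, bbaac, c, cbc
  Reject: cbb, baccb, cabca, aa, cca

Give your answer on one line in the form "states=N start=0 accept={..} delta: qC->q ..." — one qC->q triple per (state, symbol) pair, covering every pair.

Grow the machine one transition at a time. Run the examples from 0; the earliest place one falls off (shortest prefix, ties alphabetical) gets sent to the lowest-numbered state that keeps every Accept/Reject pair distinguishable — a pair clashes when both reach the same state with identical unread suffix — and to a fresh state only if none does.
a: 0a undefined. 0a->0: ok.
b: 0b undefined. 0b->0: ok.
c: 0c undefined. 0c->0: no, bac/cbb meet in 0. Open state 1: 0c->1.
ca: 1a undefined. 1a->0: ok.
cb: 1b undefined. 1b->0: ok.
cc: 1c undefined. 1c->0: ok.
All examples now run through 2 states with every (state, symbol) defined. Accept strings end in {1}, Reject strings end in {0}; accept={1}.

states=2 start=0 accept={1} delta: 0a->0 0b->0 0c->1 1a->0 1b->0 1c->0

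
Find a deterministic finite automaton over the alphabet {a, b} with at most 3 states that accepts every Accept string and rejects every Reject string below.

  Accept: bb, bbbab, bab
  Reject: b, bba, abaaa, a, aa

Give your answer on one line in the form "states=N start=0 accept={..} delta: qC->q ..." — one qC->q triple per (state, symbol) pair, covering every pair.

states=3 start=0 accept={2} delta: 0a->0 0b->1 1a->1 1b->2 2a->0 2b->1

Fold the examples into a partial DFA from state 0: repeatedly fix the first undefined (state, symbol) met by the shortest-then-alphabetical prefix, trying targets in increasing order and rejecting any under which an Accept and a Reject string meet in one state with the same remainder; add a state when all current targets are rejected. Accepting states are where Accept strings end.
a: 0a undefined. 0a->0: ok.
b: 0b undefined. 0b->0: no, bb/b meet in 0. Open state 1: 0b->1.
ba: 1a undefined. 1a->0: no, bab/b meet in 1. 1a->1: ok.
bb: 1b undefined. 1b->0: no, bb/bba meet in 0. 1b->1: no, bb/b meet in 1. Open state 2: 1b->2.
bba: 2a undefined. 2a->0: ok.
bbb: 2b undefined. 2b->0: no, bbbab/b meet in 1. 2b->1: ok.
All examples now run through 3 states with every (state, symbol) defined. Accept strings end in {2}, Reject strings end in {0,1}; accept={2}.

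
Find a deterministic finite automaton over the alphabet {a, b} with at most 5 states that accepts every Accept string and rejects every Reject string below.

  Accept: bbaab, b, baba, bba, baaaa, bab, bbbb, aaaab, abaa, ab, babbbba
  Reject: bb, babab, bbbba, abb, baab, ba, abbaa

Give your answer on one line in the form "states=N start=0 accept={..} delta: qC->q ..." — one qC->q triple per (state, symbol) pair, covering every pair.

State merging on the prefix tree: take the shortest (then alphabetical) example prefix whose next move is undefined and point that move at state 0, else 1, else 2, ...; a target is out if some Accept/Reject pair would then sit in one state with the same input left (inseparable). If every existing state is out, open a new one.
a: 0a undefined. 0a->0: ok.
b: 0b undefined. 0b->0: no, bbaab/bb meet in 0. Open state 1: 0b->1.
ba: 1a undefined. 1a->0: no, b/babab meet in 1. 1a->1: no, b/ba meet in 1. Open state 2: 1a->2.
bb: 1b undefined. 1b->0: no, bba/bb meet in 0. 1b->1: no, bbaab/baab meet in 2 with "ab" left. 1b->2: ok.
baa: 2a undefined. 2a->0: no, bbaab/baab meet in 1. 2a->1: ok.
bab: 2b undefined. 2b->0: no, b/babab meet in 1. 2b->1: no, bbaab/babab meet in 1. 2b->2: no, bbaab/bb meet in 2. Open state 3: 2b->3.
baba: 3a undefined. 3a->0: no, b/babab meet in 1. 3a->1: ok.
babb: 3b undefined. 3b->0: no, bbbb/bbbba meet in 0. 3b->1: ok.
All examples now run through 4 states with every (state, symbol) defined. Accept strings end in {1,3}, Reject strings end in {2}; accept={1,3}.

states=4 start=0 accept={1,3} delta: 0a->0 0b->1 1a->2 1b->2 2a->1 2b->3 3a->1 3b->1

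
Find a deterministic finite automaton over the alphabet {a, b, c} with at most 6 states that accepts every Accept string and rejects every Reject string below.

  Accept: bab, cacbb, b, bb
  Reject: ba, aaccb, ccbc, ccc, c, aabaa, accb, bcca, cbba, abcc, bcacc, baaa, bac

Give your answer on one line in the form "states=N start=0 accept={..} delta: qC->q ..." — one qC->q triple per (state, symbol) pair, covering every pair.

Fold the examples into a partial DFA from state 0: repeatedly fix the first undefined (state, symbol) met by the shortest-then-alphabetical prefix, trying targets in increasing order and rejecting any under which an Accept and a Reject string meet in one state with the same remainder; add a state when all current targets are rejected. Accepting states are where Accept strings end.
a: 0a undefined. 0a->0: ok.
b: 0b undefined. 0b->0: no, bab/ba meet in 0. Open state 1: 0b->1.
c: 0c undefined. 0c->0: no, b/aaccb meet in 1. 0c->1: no, b/c meet in 1. Open state 2: 0c->2.
ba: 1a undefined. 1a->0: ok.
bb: 1b undefined. 1b->0: no, bb/ba meet in 0. 1b->1: ok.
bc: 1c undefined. 1c->0: ok.
ca: 2a undefined. 2a->0: ok.
cb: 2b undefined. 2b->0: ok.
cc: 2c undefined. 2c->0: no, bab/aaccb meet in 1. 2c->1: no, bab/aaccb meet in 1. 2c->2: ok.
All examples now run through 3 states with every (state, symbol) defined. Accept strings end in {1}, Reject strings end in {0,2}; accept={1}.

states=3 start=0 accept={1} delta: 0a->0 0b->1 0c->2 1a->0 1b->1 1c->0 2a->0 2b->0 2c->2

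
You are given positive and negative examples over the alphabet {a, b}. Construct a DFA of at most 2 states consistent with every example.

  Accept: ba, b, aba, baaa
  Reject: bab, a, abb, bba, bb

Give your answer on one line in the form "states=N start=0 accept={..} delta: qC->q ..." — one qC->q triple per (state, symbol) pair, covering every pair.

Fold the examples into a partial DFA from state 0: repeatedly fix the first undefined (state, symbol) met by the shortest-then-alphabetical prefix, trying targets in increasing order and rejecting any under which an Accept and a Reject string meet in one state with the same remainder; add a state when all current targets are rejected. Accepting states are where Accept strings end.
a: 0a undefined. 0a->0: ok.
b: 0b undefined. 0b->0: no, ba/bab meet in 0. Open state 1: 0b->1.
ba: 1a undefined. 1a->0: no, ba/a meet in 0. 1a->1: ok.
bb: 1b undefined. 1b->0: ok.
All examples now run through 2 states with every (state, symbol) defined. Accept strings end in {1}, Reject strings end in {0}; accept={1}.

states=2 start=0 accept={1} delta: 0a->0 0b->1 1a->1 1b->0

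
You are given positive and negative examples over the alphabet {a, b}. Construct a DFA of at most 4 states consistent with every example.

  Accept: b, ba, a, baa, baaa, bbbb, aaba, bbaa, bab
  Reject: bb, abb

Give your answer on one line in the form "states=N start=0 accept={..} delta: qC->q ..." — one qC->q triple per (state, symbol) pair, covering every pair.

states=3 start=0 accept={0,1} delta: 0a->0 0b->1 1a->0 1b->2 2a->0 2b->0

Grow the machine one transition at a time. Run the examples from 0; the earliest place one falls off (shortest prefix, ties alphabetical) gets sent to the lowest-numbered state that keeps every Accept/Reject pair distinguishable — a pair clashes when both reach the same state with identical unread suffix — and to a fresh state only if none does.
a: 0a undefined. 0a->0: ok.
b: 0b undefined. 0b->0: no, b/bb meet in 0. Open state 1: 0b->1.
ba: 1a undefined. 1a->0: ok.
bb: 1b undefined. 1b->0: no, ba/bb meet in 0. 1b->1: no, b/bb meet in 1. Open state 2: 1b->2.
bba: 2a undefined. 2a->0: ok.
bbb: 2b undefined. 2b->0: ok.
All examples now run through 3 states with every (state, symbol) defined. Accept strings end in {0,1}, Reject strings end in {2}; accept={0,1}.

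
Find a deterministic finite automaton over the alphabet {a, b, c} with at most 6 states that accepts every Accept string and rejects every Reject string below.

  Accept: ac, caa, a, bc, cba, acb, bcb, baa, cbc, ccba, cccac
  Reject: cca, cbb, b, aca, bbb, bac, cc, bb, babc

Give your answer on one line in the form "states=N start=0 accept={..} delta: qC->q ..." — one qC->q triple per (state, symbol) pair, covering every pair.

states=5 start=0 accept={0,2,3} delta: 0a->0 0b->1 0c->2 1a->3 1b->1 1c->2 2a->1 2b->0 2c->4 3a->0 3b->2 3c->1 4a->1 4b->0 4c->0

Grow the machine one transition at a time. Run the examples from 0; the earliest place one falls off (shortest prefix, ties alphabetical) gets sent to the lowest-numbered state that keeps every Accept/Reject pair distinguishable — a pair clashes when both reach the same state with identical unread suffix — and to a fresh state only if none does.
a: 0a undefined. 0a->0: ok.
b: 0b undefined. 0b->0: no, ac/bac meet in 0 with "c" left. Open state 1: 0b->1.
c: 0c undefined. 0c->0: no, ac/cca meet in 0. 0c->1: no, ac/b meet in 1. Open state 2: 0c->2.
ba: 1a undefined. 1a->0: no, ac/bac meet in 2. 1a->1: no, bc/bac meet in 1 with "c" left. 1a->2: no, baa/aca meet in 2 with "a" left. Open state 3: 1a->3.
bb: 1b undefined. 1b->0: no, a/bb meet in 0. 1b->1: ok.
bc: 1c undefined. 1c->0: no, bcb/b meet in 1. 1c->1: no, bc/b meet in 1. 1c->2: ok.
ca: 2a undefined. 2a->0: no, caa/aca meet in 0. 2a->1: ok.
cb: 2b undefined. 2b->0: ok.
cc: 2c undefined. 2c->0: no, a/cca meet in 0. 2c->1: no, caa/cca meet in 3. 2c->2: no, ac/cc meet in 2. 2c->3: no, caa/cc meet in 3. Open state 4: 2c->4.
baa: 3a undefined. 3a->0: ok.
bab: 3b undefined. 3b->0: no, ac/babc meet in 2. 3b->1: no, ac/babc meet in 2. 3b->2: ok.
bac: 3c undefined. 3c->0: no, a/bac meet in 0. 3c->1: ok.
cca: 4a undefined. 4a->0: no, a/cca meet in 0. 4a->1: ok.
ccb: 4b undefined. 4b->0: ok.
ccc: 4c undefined. 4c->0: ok.
All examples now run through 5 states with every (state, symbol) defined. Accept strings end in {0,2,3}, Reject strings end in {1,4}; accept={0,2,3}.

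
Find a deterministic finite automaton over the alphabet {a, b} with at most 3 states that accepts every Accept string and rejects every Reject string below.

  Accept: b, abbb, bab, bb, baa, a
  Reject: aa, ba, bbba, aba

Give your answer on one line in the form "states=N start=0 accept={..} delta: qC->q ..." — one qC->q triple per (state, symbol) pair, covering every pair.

states=2 start=0 accept={1} delta: 0a->1 0b->1 1a->0 1b->1

Grow the machine one transition at a time. Run the examples from 0; the earliest place one falls off (shortest prefix, ties alphabetical) gets sent to the lowest-numbered state that keeps every Accept/Reject pair distinguishable — a pair clashes when both reach the same state with identical unread suffix — and to a fresh state only if none does.
a: 0a undefined. 0a->0: no, a/aa meet in 0. Open state 1: 0a->1.
b: 0b undefined. 0b->0: no, baa/aa meet in 1 with "a" left. 0b->1: ok.
aa: 1a undefined. 1a->0: ok.
ab: 1b undefined. 1b->0: no, b/aba meet in 1. 1b->1: ok.
All examples now run through 2 states with every (state, symbol) defined. Accept strings end in {1}, Reject strings end in {0}; accept={1}.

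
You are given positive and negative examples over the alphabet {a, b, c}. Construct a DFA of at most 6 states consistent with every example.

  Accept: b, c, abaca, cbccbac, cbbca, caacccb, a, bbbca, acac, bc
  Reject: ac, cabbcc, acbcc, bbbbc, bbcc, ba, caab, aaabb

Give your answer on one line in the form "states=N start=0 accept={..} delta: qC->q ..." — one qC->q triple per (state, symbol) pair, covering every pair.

Grow the machine one transition at a time. Run the examples from 0; the earliest place one falls off (shortest prefix, ties alphabetical) gets sent to the lowest-numbered state that keeps every Accept/Reject pair distinguishable — a pair clashes when both reach the same state with identical unread suffix — and to a fresh state only if none does.
a: 0a undefined. 0a->0: no, c/ac meet in 0 with "c" left. Open state 1: 0a->1.
b: 0b undefined. 0b->0: no, c/bbbbc meet in 0 with "c" left. 0b->1: no, bc/ac meet in 1 with "c" left. Open state 2: 0b->2.
c: 0c undefined. 0c->0: ok.
aa: 1a undefined. 1a->0: no, b/caab meet in 2. 1a->1: ok.
ab: 1b undefined. 1b->0: no, b/aaabb meet in 2. 1b->1: no, a/caab meet in 1. 1b->2: no, b/caab meet in 2. Open state 3: 1b->3.
ac: 1c undefined. 1c->0: no, c/ac meet in 0. 1c->1: no, caacccb/caab meet in 3. 1c->2: no, b/ac meet in 2. 1c->3: ok.
ba: 2a undefined. 2a->0: no, c/ba meet in 0. 2a->1: no, a/ba meet in 1. 2a->2: no, b/ba meet in 2. 2a->3: ok.
bb: 2b undefined. 2b->0: no, c/bbbbc meet in 0. 2b->1: ok.
bc: 2c undefined. 2c->0: no, cbccbac/bbcc meet in 3 with "c" left. 2c->1: ok.
aba: 3a undefined. 3a->0: ok.
acb: 3b undefined. 3b->0: no, c/cabbcc meet in 0. 3b->1: no, abaca/aaabb meet in 1. 3b->2: no, b/aaabb meet in 2. 3b->3: ok.
acbc: 3c undefined. 3c->0: no, c/cabbcc meet in 0. 3c->1: no, abaca/bbbbc meet in 1. 3c->2: no, b/bbbbc meet in 2. 3c->3: no, caacccb/ac meet in 3. Open state 4: 3c->4.
acbcc: 4c undefined. 4c->0: no, c/cabbcc meet in 0. 4c->1: no, abaca/cabbcc meet in 1. 4c->2: no, b/cabbcc meet in 2. 4c->3: no, caacccb/ac meet in 3. 4c->4: ok.
bbbca: 4a undefined. 4a->0: ok.
caacccb: 4b undefined. 4b->0: ok.
All examples now run through 5 states with every (state, symbol) defined. Accept strings end in {0,1,2}, Reject strings end in {3,4}; accept={0,1,2}.

states=5 start=0 accept={0,1,2} delta: 0a->1 0b->2 0c->0 1a->1 1b->3 1c->3 2a->3 2b->1 2c->1 3a->0 3b->3 3c->4 4a->0 4b->0 4c->4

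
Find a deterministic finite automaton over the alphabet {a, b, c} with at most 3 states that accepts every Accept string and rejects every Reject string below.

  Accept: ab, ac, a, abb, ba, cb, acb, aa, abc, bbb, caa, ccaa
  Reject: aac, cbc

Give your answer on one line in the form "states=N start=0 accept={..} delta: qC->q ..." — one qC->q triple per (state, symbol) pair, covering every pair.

states=3 start=0 accept={0,1} delta: 0a->1 0b->0 0c->2 1a->0 1b->1 1c->0 2a->0 2b->0 2c->0

Fold the examples into a partial DFA from state 0: repeatedly fix the first undefined (state, symbol) met by the shortest-then-alphabetical prefix, trying targets in increasing order and rejecting any under which an Accept and a Reject string meet in one state with the same remainder; add a state when all current targets are rejected. Accepting states are where Accept strings end.
a: 0a undefined. 0a->0: no, ac/aac meet in 0 with "c" left. Open state 1: 0a->1.
b: 0b undefined. 0b->0: ok.
c: 0c undefined. 0c->0: no, cb/cbc meet in 0. 0c->1: no, abc/cbc meet in 1 with "bc" left. Open state 2: 0c->2.
aa: 1a undefined. 1a->0: ok.
ab: 1b undefined. 1b->0: no, abc/aac meet in 2. 1b->1: ok.
ac: 1c undefined. 1c->0: ok.
ca: 2a undefined. 2a->0: ok.
cb: 2b undefined. 2b->0: ok.
cc: 2c undefined. 2c->0: ok.
All examples now run through 3 states with every (state, symbol) defined. Accept strings end in {0,1}, Reject strings end in {2}; accept={0,1}.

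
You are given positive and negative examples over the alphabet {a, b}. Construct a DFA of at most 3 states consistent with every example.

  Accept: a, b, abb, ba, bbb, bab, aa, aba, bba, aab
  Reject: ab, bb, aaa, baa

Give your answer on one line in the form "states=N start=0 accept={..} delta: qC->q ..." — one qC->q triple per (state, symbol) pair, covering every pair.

states=3 start=0 accept={1,2} delta: 0a->1 0b->1 1a->2 1b->0 2a->0 2b->1

Grow the machine one transition at a time. Run the examples from 0; the earliest place one falls off (shortest prefix, ties alphabetical) gets sent to the lowest-numbered state that keeps every Accept/Reject pair distinguishable — a pair clashes when both reach the same state with identical unread suffix — and to a fresh state only if none does.
a: 0a undefined. 0a->0: no, a/aaa meet in 0. Open state 1: 0a->1.
b: 0b undefined. 0b->0: no, b/bb meet in 0. 0b->1: ok.
aa: 1a undefined. 1a->0: no, a/aaa meet in 1. 1a->1: no, a/aaa meet in 1. Open state 2: 1a->2.
ab: 1b undefined. 1b->0: ok.
aaa: 2a undefined. 2a->0: ok.
aab: 2b undefined. 2b->0: no, bab/ab meet in 0. 2b->1: ok.
All examples now run through 3 states with every (state, symbol) defined. Accept strings end in {1,2}, Reject strings end in {0}; accept={1,2}.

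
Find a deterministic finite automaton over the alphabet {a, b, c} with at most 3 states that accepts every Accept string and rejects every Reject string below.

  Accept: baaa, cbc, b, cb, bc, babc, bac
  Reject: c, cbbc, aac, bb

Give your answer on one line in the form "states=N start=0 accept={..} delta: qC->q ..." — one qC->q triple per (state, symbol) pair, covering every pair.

Grow the machine one transition at a time. Run the examples from 0; the earliest place one falls off (shortest prefix, ties alphabetical) gets sent to the lowest-numbered state that keeps every Accept/Reject pair distinguishable — a pair clashes when both reach the same state with identical unread suffix — and to a fresh state only if none does.
a: 0a undefined. 0a->0: ok.
b: 0b undefined. 0b->0: no, baaa/bb meet in 0. Open state 1: 0b->1.
c: 0c undefined. 0c->0: ok.
ba: 1a undefined. 1a->0: no, baaa/c meet in 0. 1a->1: no, babc/cbbc meet in 1 with "bc" left. Open state 2: 1a->2.
bb: 1b undefined. 1b->0: ok.
bc: 1c undefined. 1c->0: no, cbc/c meet in 0. 1c->1: ok.
baa: 2a undefined. 2a->0: no, baaa/c meet in 0. 2a->1: ok.
bab: 2b undefined. 2b->0: no, babc/c meet in 0. 2b->1: ok.
bac: 2c undefined. 2c->0: no, bac/c meet in 0. 2c->1: ok.
All examples now run through 3 states with every (state, symbol) defined. Accept strings end in {1,2}, Reject strings end in {0}; accept={1,2}.

states=3 start=0 accept={1,2} delta: 0a->0 0b->1 0c->0 1a->2 1b->0 1c->1 2a->1 2b->1 2c->1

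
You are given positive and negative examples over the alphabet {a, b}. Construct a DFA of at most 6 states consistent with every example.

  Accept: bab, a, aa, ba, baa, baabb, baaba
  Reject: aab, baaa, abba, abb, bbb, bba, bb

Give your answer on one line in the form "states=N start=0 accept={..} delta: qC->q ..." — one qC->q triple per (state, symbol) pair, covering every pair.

states=5 start=0 accept={0,2,4} delta: 0a->0 0b->1 1a->2 1b->3 2a->4 2b->0 3a->1 3b->1 4a->1 4b->2

Grow the machine one transition at a time. Run the examples from 0; the earliest place one falls off (shortest prefix, ties alphabetical) gets sent to the lowest-numbered state that keeps every Accept/Reject pair distinguishable — a pair clashes when both reach the same state with identical unread suffix — and to a fresh state only if none does.
a: 0a undefined. 0a->0: ok.
b: 0b undefined. 0b->0: no, bab/aab meet in 0. Open state 1: 0b->1.
ba: 1a undefined. 1a->0: no, bab/aab meet in 1. 1a->1: no, bab/abb meet in 1 with "b" left. Open state 2: 1a->2.
bb: 1b undefined. 1b->0: no, a/abba meet in 0. 1b->1: no, ba/abba meet in 2. 1b->2: no, bab/bbb meet in 2 with "b" left. Open state 3: 1b->3.
baa: 2a undefined. 2a->0: no, a/baaa meet in 0. 2a->1: no, ba/baaa meet in 2. 2a->2: no, ba/baaa meet in 2. 2a->3: no, baa/abb meet in 3. Open state 4: 2a->4.
bab: 2b undefined. 2b->0: ok.
bba: 3a undefined. 3a->0: no, bab/abba meet in 0. 3a->1: ok.
bbb: 3b undefined. 3b->0: no, bab/bbb meet in 0. 3b->1: ok.
baaa: 4a undefined. 4a->0: no, bab/baaa meet in 0. 4a->1: ok.
baab: 4b undefined. 4b->0: no, baabb/aab meet in 1. 4b->1: no, baabb/abb meet in 3. 4b->2: ok.
All examples now run through 5 states with every (state, symbol) defined. Accept strings end in {0,2,4}, Reject strings end in {1,3}; accept={0,2,4}.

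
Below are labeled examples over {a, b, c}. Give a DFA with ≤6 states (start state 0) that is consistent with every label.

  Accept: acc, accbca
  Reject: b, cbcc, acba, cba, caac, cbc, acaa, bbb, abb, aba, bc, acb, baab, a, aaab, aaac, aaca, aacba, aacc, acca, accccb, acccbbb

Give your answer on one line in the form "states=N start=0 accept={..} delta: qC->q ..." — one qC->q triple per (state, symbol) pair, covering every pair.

Grow the machine one transition at a time. Run the examples from 0; the earliest place one falls off (shortest prefix, ties alphabetical) gets sent to the lowest-numbered state that keeps every Accept/Reject pair distinguishable — a pair clashes when both reach the same state with identical unread suffix — and to a fresh state only if none does.
a: 0a undefined. 0a->0: no, acc/aacc meet in 0 with "cc" left. Open state 1: 0a->1.
b: 0b undefined. 0b->0: ok.
c: 0c undefined. 0c->0: ok.
aa: 1a undefined. 1a->0: ok.
ab: 1b undefined. 1b->0: ok.
ac: 1c undefined. 1c->0: no, acc/b meet in 0. 1c->1: no, acc/acba meet in 1. Open state 2: 1c->2.
aca: 2a undefined. 2a->0: ok.
acb: 2b undefined. 2b->0: ok.
acc: 2c undefined. 2c->0: no, acc/b meet in 0. 2c->1: no, acc/acba meet in 1. 2c->2: no, acc/aaac meet in 2. Open state 3: 2c->3.
acca: 3a undefined. 3a->0: ok.
accb: 3b undefined. 3b->0: no, accbca/acba meet in 1. 3b->1: no, accbca/b meet in 0. 3b->2: no, accbca/b meet in 0. 3b->3: ok.
accc: 3c undefined. 3c->0: no, accbca/acba meet in 1. 3c->1: no, accbca/b meet in 0. 3c->2: no, acc/accccb meet in 3. 3c->3: no, acc/accccb meet in 3. Open state 4: 3c->4.
acccb: 4b undefined. 4b->0: ok.
acccc: 4c undefined. 4c->0: ok.
accbca: 4a undefined. 4a->0: no, accbca/b meet in 0. 4a->1: no, accbca/acba meet in 1. 4a->2: no, accbca/aaac meet in 2. 4a->3: ok.
All examples now run through 5 states with every (state, symbol) defined. Accept strings end in {3}, Reject strings end in {0,1,2}; accept={3}.

states=5 start=0 accept={3} delta: 0a->1 0b->0 0c->0 1a->0 1b->0 1c->2 2a->0 2b->0 2c->3 3a->0 3b->3 3c->4 4a->3 4b->0 4c->0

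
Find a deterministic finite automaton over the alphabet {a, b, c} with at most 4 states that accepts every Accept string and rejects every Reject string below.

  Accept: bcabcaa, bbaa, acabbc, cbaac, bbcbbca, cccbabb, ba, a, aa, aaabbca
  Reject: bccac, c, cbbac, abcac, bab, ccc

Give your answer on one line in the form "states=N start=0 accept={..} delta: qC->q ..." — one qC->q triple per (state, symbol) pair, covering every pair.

states=3 start=0 accept={0,2} delta: 0a->0 0b->1 0c->1 1a->0 1b->2 1c->0 2a->2 2b->1 2c->0

Grow the machine one transition at a time. Run the examples from 0; the earliest place one falls off (shortest prefix, ties alphabetical) gets sent to the lowest-numbered state that keeps every Accept/Reject pair distinguishable — a pair clashes when both reach the same state with identical unread suffix — and to a fresh state only if none does.
a: 0a undefined. 0a->0: ok.
b: 0b undefined. 0b->0: no, bbaa/bab meet in 0. Open state 1: 0b->1.
c: 0c undefined. 0c->0: no, a/c meet in 0. 0c->1: ok.
ba: 1a undefined. 1a->0: ok.
bb: 1b undefined. 1b->0: no, acabbc/c meet in 1. 1b->1: no, cbaac/c meet in 1. Open state 2: 1b->2.
bc: 1c undefined. 1c->0: ok.
bba: 2a undefined. 2a->0: no, cbaac/bccac meet in 1. 2a->1: no, cbaac/bccac meet in 1. 2a->2: ok.
bbc: 2c undefined. 2c->0: ok.
cbb: 2b undefined. 2b->0: no, cccbabb/bccac meet in 1. 2b->1: ok.
All examples now run through 3 states with every (state, symbol) defined. Accept strings end in {0,2}, Reject strings end in {1}; accept={0,2}.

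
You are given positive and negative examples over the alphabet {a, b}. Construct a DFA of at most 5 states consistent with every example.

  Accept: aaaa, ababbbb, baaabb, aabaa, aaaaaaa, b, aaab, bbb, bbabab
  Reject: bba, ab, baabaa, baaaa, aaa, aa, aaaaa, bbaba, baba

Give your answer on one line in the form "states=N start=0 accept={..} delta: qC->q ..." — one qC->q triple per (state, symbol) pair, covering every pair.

states=4 start=0 accept={1,3} delta: 0a->1 0b->1 1a->2 1b->2 2a->0 2b->3 3a->0 3b->1

State merging on the prefix tree: take the shortest (then alphabetical) example prefix whose next move is undefined and point that move at state 0, else 1, else 2, ...; a target is out if some Accept/Reject pair would then sit in one state with the same input left (inseparable). If every existing state is out, open a new one.
a: 0a undefined. 0a->0: no, aaaa/aaa meet in 0. Open state 1: 0a->1.
b: 0b undefined. 0b->0: no, aaaa/baaaa meet in 1 with "aaa" left. 0b->1: ok.
aa: 1a undefined. 1a->0: no, aaaa/aa meet in 0. 1a->1: no, aaaa/baaaa meet in 1. Open state 2: 1a->2.
ab: 1b undefined. 1b->0: no, ababbbb/bba meet in 1. 1b->1: no, b/ab meet in 1. 1b->2: ok.
aaa: 2a undefined. 2a->0: ok.
aab: 2b undefined. 2b->0: no, aaaa/baba meet in 1. 2b->1: no, ababbbb/ab meet in 2. 2b->2: no, ababbbb/ab meet in 2. Open state 3: 2b->3.
aaba: 3a undefined. 3a->0: ok.
ababbbb: 3b undefined. 3b->0: no, ababbbb/bba meet in 0. 3b->1: ok.
All examples now run through 4 states with every (state, symbol) defined. Accept strings end in {1,3}, Reject strings end in {0,2}; accept={1,3}.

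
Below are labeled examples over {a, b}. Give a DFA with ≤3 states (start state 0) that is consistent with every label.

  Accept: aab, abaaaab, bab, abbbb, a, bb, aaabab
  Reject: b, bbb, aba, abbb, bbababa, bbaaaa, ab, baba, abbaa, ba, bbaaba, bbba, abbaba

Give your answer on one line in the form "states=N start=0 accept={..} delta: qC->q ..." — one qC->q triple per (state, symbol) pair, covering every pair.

states=3 start=0 accept={1} delta: 0a->1 0b->2 1a->2 1b->2 2a->2 2b->1

State merging on the prefix tree: take the shortest (then alphabetical) example prefix whose next move is undefined and point that move at state 0, else 1, else 2, ...; a target is out if some Accept/Reject pair would then sit in one state with the same input left (inseparable). If every existing state is out, open a new one.
a: 0a undefined. 0a->0: no, aab/b meet in 0 with "b" left. Open state 1: 0a->1.
b: 0b undefined. 0b->0: no, bab/ab meet in 1 with "b" left. 0b->1: no, a/b meet in 1. Open state 2: 0b->2.
aa: 1a undefined. 1a->0: no, aab/b meet in 2. 1a->1: no, aab/ab meet in 1 with "b" left. 1a->2: ok.
ab: 1b undefined. 1b->0: no, aab/abbb meet in 2 with "b" left. 1b->1: no, abbbb/abbb meet in 1. 1b->2: ok.
ba: 2a undefined. 2a->0: no, abaaaab/b meet in 2. 2a->1: no, bab/b meet in 2. 2a->2: ok.
bb: 2b undefined. 2b->0: no, a/bbababa meet in 1. 2b->1: ok.
All examples now run through 3 states with every (state, symbol) defined. Accept strings end in {1}, Reject strings end in {2}; accept={1}.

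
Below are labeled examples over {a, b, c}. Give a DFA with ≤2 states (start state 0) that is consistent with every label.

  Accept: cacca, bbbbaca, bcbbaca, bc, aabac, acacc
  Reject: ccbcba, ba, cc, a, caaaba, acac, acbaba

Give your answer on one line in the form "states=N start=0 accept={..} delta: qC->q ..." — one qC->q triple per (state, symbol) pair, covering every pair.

states=2 start=0 accept={1} delta: 0a->0 0b->0 0c->1 1a->1 1b->0 1c->0

Fold the examples into a partial DFA from state 0: repeatedly fix the first undefined (state, symbol) met by the shortest-then-alphabetical prefix, trying targets in increasing order and rejecting any under which an Accept and a Reject string meet in one state with the same remainder; add a state when all current targets are rejected. Accepting states are where Accept strings end.
a: 0a undefined. 0a->0: ok.
b: 0b undefined. 0b->0: ok.
c: 0c undefined. 0c->0: no, cacca/ccbcba meet in 0. Open state 1: 0c->1.
ca: 1a undefined. 1a->0: no, bbbbaca/ba meet in 0. 1a->1: ok.
cc: 1c undefined. 1c->0: ok.
acb: 1b undefined. 1b->0: ok.
All examples now run through 2 states with every (state, symbol) defined. Accept strings end in {1}, Reject strings end in {0}; accept={1}.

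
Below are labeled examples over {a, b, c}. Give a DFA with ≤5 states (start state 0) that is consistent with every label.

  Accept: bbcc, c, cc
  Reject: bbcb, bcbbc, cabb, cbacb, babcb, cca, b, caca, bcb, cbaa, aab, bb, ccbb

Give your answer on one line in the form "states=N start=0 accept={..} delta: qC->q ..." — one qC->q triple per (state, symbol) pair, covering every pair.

states=3 start=0 accept={1} delta: 0a->0 0b->0 0c->1 1a->0 1b->2 1c->1 2a->0 2b->2 2c->0

State merging on the prefix tree: take the shortest (then alphabetical) example prefix whose next move is undefined and point that move at state 0, else 1, else 2, ...; a target is out if some Accept/Reject pair would then sit in one state with the same input left (inseparable). If every existing state is out, open a new one.
a: 0a undefined. 0a->0: ok.
b: 0b undefined. 0b->0: ok.
c: 0c undefined. 0c->0: no, bbcc/bbcb meet in 0. Open state 1: 0c->1.
ca: 1a undefined. 1a->0: ok.
cb: 1b undefined. 1b->0: no, c/bcbbc meet in 1. 1b->1: no, bbcc/bcbbc meet in 1 with "c" left. Open state 2: 1b->2.
cc: 1c undefined. 1c->0: no, bbcc/cabb meet in 0. 1c->1: ok.
cba: 2a undefined. 2a->0: ok.
bcbb: 2b undefined. 2b->0: no, bbcc/bcbbc meet in 1. 2b->1: no, bbcc/bcbbc meet in 1. 2b->2: ok.
bcbbc: 2c undefined. 2c->0: ok.
All examples now run through 3 states with every (state, symbol) defined. Accept strings end in {1}, Reject strings end in {0,2}; accept={1}.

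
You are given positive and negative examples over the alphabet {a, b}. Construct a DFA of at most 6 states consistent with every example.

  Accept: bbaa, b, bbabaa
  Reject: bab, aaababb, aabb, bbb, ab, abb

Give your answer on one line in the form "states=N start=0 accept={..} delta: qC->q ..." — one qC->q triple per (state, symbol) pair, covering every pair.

State merging on the prefix tree: take the shortest (then alphabetical) example prefix whose next move is undefined and point that move at state 0, else 1, else 2, ...; a target is out if some Accept/Reject pair would then sit in one state with the same input left (inseparable). If every existing state is out, open a new one.
a: 0a undefined. 0a->0: no, b/ab meet in 0 with "b" left. Open state 1: 0a->1.
b: 0b undefined. 0b->0: no, b/bbb meet in 0. 0b->1: ok.
aa: 1a undefined. 1a->0: no, b/bab meet in 1. 1a->1: ok.
ab: 1b undefined. 1b->0: no, bbaa/aaababb meet in 1. 1b->1: no, bbaa/bab meet in 1. Open state 2: 1b->2.
abb: 2b undefined. 2b->0: ok.
bba: 2a undefined. 2a->0: ok.
All examples now run through 3 states with every (state, symbol) defined. Accept strings end in {1}, Reject strings end in {0,2}; accept={1}.

states=3 start=0 accept={1} delta: 0a->1 0b->1 1a->1 1b->2 2a->0 2b->0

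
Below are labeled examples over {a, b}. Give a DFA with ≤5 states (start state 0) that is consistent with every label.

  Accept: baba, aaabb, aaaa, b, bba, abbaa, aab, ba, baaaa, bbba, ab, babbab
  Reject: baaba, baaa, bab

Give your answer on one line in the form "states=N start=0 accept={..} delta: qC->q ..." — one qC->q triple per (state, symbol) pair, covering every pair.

states=5 start=0 accept={0,1,2} delta: 0a->0 0b->1 1a->2 1b->0 2a->3 2b->4 3a->4 3b->2 4a->0 4b->0

Grow the machine one transition at a time. Run the examples from 0; the earliest place one falls off (shortest prefix, ties alphabetical) gets sent to the lowest-numbered state that keeps every Accept/Reject pair distinguishable — a pair clashes when both reach the same state with identical unread suffix — and to a fresh state only if none does.
a: 0a undefined. 0a->0: ok.
b: 0b undefined. 0b->0: no, baba/baaba meet in 0. Open state 1: 0b->1.
ba: 1a undefined. 1a->0: no, baba/baaba meet in 0. 1a->1: no, baba/baaba meet in 1 with "ba" left. Open state 2: 1a->2.
bb: 1b undefined. 1b->0: ok.
baa: 2a undefined. 2a->0: no, aaabb/baaa meet in 0. 2a->1: no, aaabb/baaba meet in 0. 2a->2: no, baba/baaba meet in 2 with "ba" left. Open state 3: 2a->3.
bab: 2b undefined. 2b->0: no, baba/bab meet in 0. 2b->1: no, b/bab meet in 1. 2b->2: no, ba/bab meet in 2. 2b->3: no, baba/baaa meet in 3 with "a" left. Open state 4: 2b->4.
baaa: 3a undefined. 3a->0: no, aaabb/baaa meet in 0. 3a->1: no, b/baaa meet in 1. 3a->2: no, ba/baaa meet in 2. 3a->3: no, baaaa/baaa meet in 3. 3a->4: ok.
baab: 3b undefined. 3b->0: no, aaabb/baaba meet in 0. 3b->1: no, ba/baaba meet in 2. 3b->2: ok.
baba: 4a undefined. 4a->0: ok.
babb: 4b undefined. 4b->0: ok.
All examples now run through 5 states with every (state, symbol) defined. Accept strings end in {0,1,2}, Reject strings end in {3,4}; accept={0,1,2}.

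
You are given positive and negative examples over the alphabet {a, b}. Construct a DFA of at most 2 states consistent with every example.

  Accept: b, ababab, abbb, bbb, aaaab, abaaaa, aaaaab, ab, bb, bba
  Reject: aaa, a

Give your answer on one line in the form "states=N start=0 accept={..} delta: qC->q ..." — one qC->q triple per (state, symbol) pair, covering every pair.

Fold the examples into a partial DFA from state 0: repeatedly fix the first undefined (state, symbol) met by the shortest-then-alphabetical prefix, trying targets in increasing order and rejecting any under which an Accept and a Reject string meet in one state with the same remainder; add a state when all current targets are rejected. Accepting states are where Accept strings end.
a: 0a undefined. 0a->0: ok.
b: 0b undefined. 0b->0: no, b/aaa meet in 0. Open state 1: 0b->1.
bb: 1b undefined. 1b->0: no, bb/aaa meet in 0. 1b->1: ok.
aba: 1a undefined. 1a->0: no, abaaaa/aaa meet in 0. 1a->1: ok.
All examples now run through 2 states with every (state, symbol) defined. Accept strings end in {1}, Reject strings end in {0}; accept={1}.

states=2 start=0 accept={1} delta: 0a->0 0b->1 1a->1 1b->1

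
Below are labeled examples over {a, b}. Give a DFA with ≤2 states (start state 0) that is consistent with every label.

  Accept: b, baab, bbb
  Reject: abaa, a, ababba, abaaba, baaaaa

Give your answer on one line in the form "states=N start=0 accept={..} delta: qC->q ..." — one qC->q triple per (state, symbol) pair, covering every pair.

states=2 start=0 accept={1} delta: 0a->0 0b->1 1a->0 1b->0

Grow the machine one transition at a time. Run the examples from 0; the earliest place one falls off (shortest prefix, ties alphabetical) gets sent to the lowest-numbered state that keeps every Accept/Reject pair distinguishable — a pair clashes when both reach the same state with identical unread suffix — and to a fresh state only if none does.
a: 0a undefined. 0a->0: ok.
b: 0b undefined. 0b->0: no, b/abaa meet in 0. Open state 1: 0b->1.
ba: 1a undefined. 1a->0: ok.
bb: 1b undefined. 1b->0: ok.
All examples now run through 2 states with every (state, symbol) defined. Accept strings end in {1}, Reject strings end in {0}; accept={1}.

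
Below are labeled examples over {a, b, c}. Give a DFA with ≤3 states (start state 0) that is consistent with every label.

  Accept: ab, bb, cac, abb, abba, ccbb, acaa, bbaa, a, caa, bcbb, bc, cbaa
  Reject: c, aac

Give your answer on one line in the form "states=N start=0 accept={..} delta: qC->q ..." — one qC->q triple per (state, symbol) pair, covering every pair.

states=3 start=0 accept={0,1} delta: 0a->0 0b->1 0c->2 1a->0 1b->0 1c->0 2a->1 2b->0 2c->0

Grow the machine one transition at a time. Run the examples from 0; the earliest place one falls off (shortest prefix, ties alphabetical) gets sent to the lowest-numbered state that keeps every Accept/Reject pair distinguishable — a pair clashes when both reach the same state with identical unread suffix — and to a fresh state only if none does.
a: 0a undefined. 0a->0: ok.
b: 0b undefined. 0b->0: no, bc/c meet in 0 with "c" left. Open state 1: 0b->1.
c: 0c undefined. 0c->0: no, cac/c meet in 0. 0c->1: no, ab/c meet in 1. Open state 2: 0c->2.
bb: 1b undefined. 1b->0: ok.
bc: 1c undefined. 1c->0: ok.
ca: 2a undefined. 2a->0: no, cac/c meet in 2. 2a->1: ok.
cb: 2b undefined. 2b->0: ok.
cc: 2c undefined. 2c->0: ok.
caa: 1a undefined. 1a->0: ok.
All examples now run through 3 states with every (state, symbol) defined. Accept strings end in {0,1}, Reject strings end in {2}; accept={0,1}.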